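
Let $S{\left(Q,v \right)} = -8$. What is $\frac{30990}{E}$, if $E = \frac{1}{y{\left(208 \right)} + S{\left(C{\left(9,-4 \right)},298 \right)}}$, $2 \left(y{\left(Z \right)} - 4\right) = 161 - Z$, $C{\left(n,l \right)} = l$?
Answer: $-852225$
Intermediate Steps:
$y{\left(Z \right)} = \frac{169}{2} - \frac{Z}{2}$ ($y{\left(Z \right)} = 4 + \frac{161 - Z}{2} = 4 - \left(- \frac{161}{2} + \frac{Z}{2}\right) = \frac{169}{2} - \frac{Z}{2}$)
$E = - \frac{2}{55}$ ($E = \frac{1}{\left(\frac{169}{2} - 104\right) - 8} = \frac{1}{- \frac{39}{2} - 8} = \frac{1}{- \frac{55}{2}} = - \frac{2}{55} \approx -0.036364$)
$\frac{30990}{E} = \frac{30990}{- \frac{2}{55}} = 30990 \left(- \frac{55}{2}\right) = -852225$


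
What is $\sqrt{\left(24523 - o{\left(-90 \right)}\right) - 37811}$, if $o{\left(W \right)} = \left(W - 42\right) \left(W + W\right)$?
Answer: $2 i \sqrt{9262} \approx 192.48 i$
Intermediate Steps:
$o{\left(W \right)} = 2 W \left(-42 + W\right)$ ($o{\left(W \right)} = \left(-42 + W\right) 2 W = 2 W \left(-42 + W\right)$)
$\sqrt{\left(24523 - o{\left(-90 \right)}\right) - 37811} = \sqrt{\left(24523 - 2 \left(-90\right) \left(-42 - 90\right)\right) - 37811} = \sqrt{\left(24523 - 2 \left(-90\right) \left(-132\right)\right) - 37811} = \sqrt{\left(24523 - 23760\right) - 37811} = \sqrt{763 - 37811} = \sqrt{-37048} = 2 i \sqrt{9262}$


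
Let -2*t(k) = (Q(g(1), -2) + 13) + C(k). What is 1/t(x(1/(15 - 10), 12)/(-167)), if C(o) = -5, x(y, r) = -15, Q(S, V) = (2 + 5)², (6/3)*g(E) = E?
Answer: -2/57 ≈ -0.035088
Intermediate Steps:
g(E) = E/2
Q(S, V) = 49 (Q(S, V) = 7² = 49)
t(k) = -57/2 (t(k) = -((49 + 13) - 5)/2 = -(62 - 5)/2 = -½*57 = -57/2)
1/t(x(1/(15 - 10), 12)/(-167)) = 1/(-57/2) = -2/57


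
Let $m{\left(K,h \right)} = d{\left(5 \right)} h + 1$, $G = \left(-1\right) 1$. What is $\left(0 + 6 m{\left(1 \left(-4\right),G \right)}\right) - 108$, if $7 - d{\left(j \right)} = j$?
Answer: $-114$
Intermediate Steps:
$G = -1$
$d{\left(j \right)} = 7 - j$
$m{\left(K,h \right)} = 1 + 2 h$ ($m{\left(K,h \right)} = \left(7 - 5\right) h + 1 = 2 h + 1 = 1 + 2 h$)
$\left(0 + 6 m{\left(1 \left(-4\right),G \right)}\right) - 108 = \left(0 + 6 \left(1 + 2 \left(-1\right)\right)\right) - 108 = \left(0 + 6 \left(1 - 2\right)\right) - 108 = \left(0 + 6 \left(-1\right)\right) - 108 = \left(0 - 6\right) - 108 = -6 - 108 = -114$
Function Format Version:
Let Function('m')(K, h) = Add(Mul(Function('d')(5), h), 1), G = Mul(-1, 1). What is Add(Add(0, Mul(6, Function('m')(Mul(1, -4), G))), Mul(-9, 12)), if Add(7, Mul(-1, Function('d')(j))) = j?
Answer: -114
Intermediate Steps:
G = -1
Function('d')(j) = Add(7, Mul(-1, j))
Function('m')(K, h) = Add(1, Mul(2, h)) (Function('m')(K, h) = Add(Mul(Add(7, Mul(-1, 5)), h), 1) = Add(Mul(Add(7, -5), h), 1) = Add(Mul(2, h), 1) = Add(1, Mul(2, h)))
Add(Add(0, Mul(6, Function('m')(Mul(1, -4), G))), Mul(-9, 12)) = Add(Add(0, Mul(6, Add(1, Mul(2, -1)))), Mul(-9, 12)) = Add(Add(0, Mul(6, Add(1, -2))), -108) = Add(Add(0, Mul(6, -1)), -108) = Add(Add(0, -6), -108) = Add(-6, -108) = -114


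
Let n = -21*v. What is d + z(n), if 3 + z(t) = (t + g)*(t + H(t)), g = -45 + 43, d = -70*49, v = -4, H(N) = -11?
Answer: 2553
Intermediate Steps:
d = -3430
n = 84 (n = -21*(-4) = 84)
g = -2
z(t) = -3 + (-11 + t)*(-2 + t) (z(t) = -3 + (t - 2)*(t - 11) = -3 + (-2 + t)*(-11 + t) = -3 + (-11 + t)*(-2 + t))
d + z(n) = -3430 + (19 + 84**2 - 13*84) = -3430 + (19 + 7056 - 1092) = -3430 + 5983 = 2553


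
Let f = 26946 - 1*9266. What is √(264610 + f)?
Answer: √282290 ≈ 531.31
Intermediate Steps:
f = 17680 (f = 26946 - 9266 = 17680)
√(264610 + f) = √(264610 + 17680) = √282290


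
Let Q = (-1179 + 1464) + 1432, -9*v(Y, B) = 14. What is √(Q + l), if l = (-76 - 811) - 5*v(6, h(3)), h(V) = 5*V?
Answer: 2*√1885/3 ≈ 28.944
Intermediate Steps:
v(Y, B) = -14/9 (v(Y, B) = -⅑*14 = -14/9)
l = -7913/9 (l = (-76 - 811) - 5*(-14/9) = -887 + 70/9 = -7913/9 ≈ -879.22)
Q = 1717 (Q = 285 + 1432 = 1717)
√(Q + l) = √(1717 - 7913/9) = √(7540/9) = 2*√1885/3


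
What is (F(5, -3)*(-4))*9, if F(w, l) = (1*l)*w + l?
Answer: 648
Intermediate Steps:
F(w, l) = l + l*w (F(w, l) = l*w + l = l + l*w)
(F(5, -3)*(-4))*9 = (-3*(1 + 5)*(-4))*9 = (-3*6*(-4))*9 = -18*(-4)*9 = 72*9 = 648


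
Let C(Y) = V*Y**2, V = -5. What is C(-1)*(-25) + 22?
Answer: 147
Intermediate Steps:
C(Y) = -5*Y**2
C(-1)*(-25) + 22 = -5*(-1)**2*(-25) + 22 = -5*1*(-25) + 22 = -5*(-25) + 22 = 125 + 22 = 147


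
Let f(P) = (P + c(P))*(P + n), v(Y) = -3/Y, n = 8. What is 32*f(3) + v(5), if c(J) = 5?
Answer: 14077/5 ≈ 2815.4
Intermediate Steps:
f(P) = (5 + P)*(8 + P) (f(P) = (P + 5)*(P + 8) = (5 + P)*(8 + P))
32*f(3) + v(5) = 32*(40 + 3**2 + 13*3) - 3/5 = 32*(40 + 9 + 39) - 3*1/5 = 32*88 - 3/5 = 2816 - 3/5 = 14077/5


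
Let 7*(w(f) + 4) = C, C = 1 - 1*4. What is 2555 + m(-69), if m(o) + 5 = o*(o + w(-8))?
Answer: 53316/7 ≈ 7616.6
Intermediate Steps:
C = -3 (C = 1 - 4 = -3)
w(f) = -31/7 (w(f) = -4 + (⅐)*(-3) = -4 - 3/7 = -31/7)
m(o) = -5 + o*(-31/7 + o) (m(o) = -5 + o*(o - 31/7) = -5 + o*(-31/7 + o))
2555 + m(-69) = 2555 + (-5 + (-69)² - 31/7*(-69)) = 2555 + (-5 + 4761 + 2139/7) = 2555 + 35431/7 = 53316/7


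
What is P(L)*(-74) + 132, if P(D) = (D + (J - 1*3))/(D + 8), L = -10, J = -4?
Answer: -497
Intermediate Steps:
P(D) = (-7 + D)/(8 + D) (P(D) = (D + (-4 - 1*3))/(D + 8) = (D + (-4 - 3))/(8 + D) = (D - 7)/(8 + D) = (-7 + D)/(8 + D))
P(L)*(-74) + 132 = ((-7 - 10)/(8 - 10))*(-74) + 132 = (-17/(-2))*(-74) + 132 = -1/2*(-17)*(-74) + 132 = (17/2)*(-74) + 132 = -629 + 132 = -497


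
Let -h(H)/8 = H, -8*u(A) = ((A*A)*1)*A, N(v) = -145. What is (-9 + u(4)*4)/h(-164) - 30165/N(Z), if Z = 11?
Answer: 193027/928 ≈ 208.00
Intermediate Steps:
u(A) = -A³/8 (u(A) = -(A*A)*1*A/8 = -A²*1*A/8 = -A²*A/8 = -A³/8)
h(H) = -8*H
(-9 + u(4)*4)/h(-164) - 30165/N(Z) = (-9 - ⅛*4³*4)/((-8*(-164))) - 30165/(-145) = (-9 - ⅛*64*4)/1312 - 30165*(-1/145) = (-9 - 8*4)*(1/1312) + 6033/29 = (-9 - 32)*(1/1312) + 6033/29 = -41*1/1312 + 6033/29 = -1/32 + 6033/29 = 193027/928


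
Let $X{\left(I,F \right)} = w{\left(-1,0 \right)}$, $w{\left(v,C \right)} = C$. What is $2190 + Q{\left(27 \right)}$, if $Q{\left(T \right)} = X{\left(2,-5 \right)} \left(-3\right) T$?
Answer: $2190$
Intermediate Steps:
$X{\left(I,F \right)} = 0$
$Q{\left(T \right)} = 0$ ($Q{\left(T \right)} = 0 \left(-3\right) T = 0 T = 0$)
$2190 + Q{\left(27 \right)} = 2190 + 0 = 2190$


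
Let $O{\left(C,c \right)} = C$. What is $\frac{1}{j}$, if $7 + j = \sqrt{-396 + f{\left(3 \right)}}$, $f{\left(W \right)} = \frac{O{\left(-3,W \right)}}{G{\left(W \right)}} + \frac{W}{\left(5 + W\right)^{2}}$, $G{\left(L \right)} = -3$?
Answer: $- \frac{64}{4059} - \frac{8 i \sqrt{25277}}{28413} \approx -0.015767 - 0.044765 i$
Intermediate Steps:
$f{\left(W \right)} = 1 + \frac{W}{\left(5 + W\right)^{2}}$ ($f{\left(W \right)} = - \frac{3}{-3} + \frac{W}{\left(5 + W\right)^{2}} = \left(-3\right) \left(- \frac{1}{3}\right) + \frac{W}{\left(5 + W\right)^{2}} = 1 + \frac{W}{\left(5 + W\right)^{2}}$)
$j = -7 + \frac{i \sqrt{25277}}{8}$ ($j = -7 + \sqrt{-396 + \left(1 + \frac{3}{\left(5 + 3\right)^{2}}\right)} = -7 + \sqrt{-396 + \left(1 + \frac{3}{64}\right)} = -7 + \sqrt{-396 + \frac{67}{64}} = -7 + \sqrt{- \frac{25277}{64}} = -7 + \frac{i \sqrt{25277}}{8} \approx -7.0 + 19.873 i$)
$\frac{1}{j} = \frac{1}{-7 + \frac{i \sqrt{25277}}{8}}$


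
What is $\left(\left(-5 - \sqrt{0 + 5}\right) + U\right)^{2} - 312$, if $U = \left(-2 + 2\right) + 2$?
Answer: $-298 + 6 \sqrt{5} \approx -284.58$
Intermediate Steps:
$U = 2$ ($U = 0 + 2 = 2$)
$\left(\left(-5 - \sqrt{0 + 5}\right) + U\right)^{2} - 312 = \left(\left(-5 - \sqrt{0 + 5}\right) + 2\right)^{2} - 312 = \left(\left(-5 - \sqrt{5}\right) + 2\right)^{2} - 312 = \left(-3 - \sqrt{5}\right)^{2} - 312 = -312 + \left(-3 - \sqrt{5}\right)^{2}$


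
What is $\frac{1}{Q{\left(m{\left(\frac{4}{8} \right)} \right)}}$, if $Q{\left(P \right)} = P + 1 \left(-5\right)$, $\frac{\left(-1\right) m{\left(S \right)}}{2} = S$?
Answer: $- \frac{1}{6} \approx -0.16667$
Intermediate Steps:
$m{\left(S \right)} = - 2 S$
$Q{\left(P \right)} = -5 + P$ ($Q{\left(P \right)} = P - 5 = -5 + P$)
$\frac{1}{Q{\left(m{\left(\frac{4}{8} \right)} \right)}} = \frac{1}{-5 - 2 \cdot \frac{4}{8}} = \frac{1}{-5 - 2 \cdot 4 \cdot \frac{1}{8}} = \frac{1}{-5 - 1} = \frac{1}{-6} = - \frac{1}{6}$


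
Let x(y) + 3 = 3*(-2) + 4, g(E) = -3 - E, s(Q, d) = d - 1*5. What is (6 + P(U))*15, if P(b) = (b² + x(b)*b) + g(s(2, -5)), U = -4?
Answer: 735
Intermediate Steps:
s(Q, d) = -5 + d (s(Q, d) = d - 5 = -5 + d)
x(y) = -5 (x(y) = -3 + (3*(-2) + 4) = -3 + (-6 + 4) = -3 - 2 = -5)
P(b) = 7 + b² - 5*b (P(b) = (b² - 5*b) + (-3 - (-5 - 5)) = (b² - 5*b) + (-3 - 1*(-10)) = (b² - 5*b) + (-3 + 10) = (b² - 5*b) + 7 = 7 + b² - 5*b)
(6 + P(U))*15 = (6 + (7 + (-4)² - 5*(-4)))*15 = (6 + (7 + 16 + 20))*15 = (6 + 43)*15 = 49*15 = 735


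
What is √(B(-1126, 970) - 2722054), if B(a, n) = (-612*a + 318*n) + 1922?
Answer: 8*I*√26915 ≈ 1312.5*I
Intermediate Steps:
B(a, n) = 1922 - 612*a + 318*n
√(B(-1126, 970) - 2722054) = √((1922 - 612*(-1126) + 318*970) - 2722054) = √((1922 + 689112 + 308460) - 2722054) = √(999494 - 2722054) = √(-1722560) = 8*I*√26915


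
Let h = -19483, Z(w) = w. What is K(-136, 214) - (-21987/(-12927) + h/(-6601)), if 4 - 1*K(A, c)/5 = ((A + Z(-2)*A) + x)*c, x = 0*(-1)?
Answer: -4138691990476/28443709 ≈ -1.4550e+5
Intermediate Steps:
x = 0
K(A, c) = 20 + 5*A*c (K(A, c) = 20 - 5*((A - 2*A) + 0)*c = 20 - 5*(-A + 0)*c = 20 - 5*(-A)*c = 20 - (-5)*A*c = 20 + 5*A*c)
K(-136, 214) - (-21987/(-12927) + h/(-6601)) = (20 + 5*(-136)*214) - (-21987/(-12927) - 19483/(-6601)) = (20 - 145520) - (-21987*(-1/12927) - 19483*(-1/6601)) = -145500 - (7329/4309 + 19483/6601) = -145500 - 1*132330976/28443709 = -145500 - 132330976/28443709 = -4138691990476/28443709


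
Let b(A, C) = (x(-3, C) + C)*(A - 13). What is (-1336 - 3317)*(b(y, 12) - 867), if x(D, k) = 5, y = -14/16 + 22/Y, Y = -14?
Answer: 294334821/56 ≈ 5.2560e+6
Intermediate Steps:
y = -137/56 (y = -14/16 + 22/(-14) = -14*1/16 + 22*(-1/14) = -7/8 - 11/7 = -137/56 ≈ -2.4464)
b(A, C) = (-13 + A)*(5 + C) (b(A, C) = (5 + C)*(A - 13) = (5 + C)*(-13 + A) = (-13 + A)*(5 + C))
(-1336 - 3317)*(b(y, 12) - 867) = (-1336 - 3317)*((-65 - 13*12 + 5*(-137/56) - 137/56*12) - 867) = -4653*((-65 - 156 - 685/56 - 411/14) - 867) = -4653*(-14705/56 - 867) = -4653*(-63257/56) = 294334821/56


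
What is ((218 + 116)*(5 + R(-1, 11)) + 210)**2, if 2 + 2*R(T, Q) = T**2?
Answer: 2934369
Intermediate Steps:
R(T, Q) = -1 + T**2/2
((218 + 116)*(5 + R(-1, 11)) + 210)**2 = ((218 + 116)*(5 + (-1 + (1/2)*(-1)**2)) + 210)**2 = (334*(5 + (-1 + (1/2)*1)) + 210)**2 = (334*(5 + (-1 + 1/2)) + 210)**2 = (334*(5 - 1/2) + 210)**2 = (334*(9/2) + 210)**2 = (1503 + 210)**2 = 1713**2 = 2934369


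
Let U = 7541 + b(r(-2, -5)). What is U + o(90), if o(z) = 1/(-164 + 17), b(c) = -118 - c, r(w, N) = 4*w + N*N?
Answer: 1088681/147 ≈ 7406.0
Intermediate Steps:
r(w, N) = N² + 4*w (r(w, N) = 4*w + N² = N² + 4*w)
o(z) = -1/147 (o(z) = 1/(-147) = -1/147)
U = 7406 (U = 7541 + (-118 - ((-5)² + 4*(-2))) = 7541 + (-118 - (25 - 8)) = 7541 + (-118 - 1*17) = 7541 + (-118 - 17) = 7541 - 135 = 7406)
U + o(90) = 7406 - 1/147 = 1088681/147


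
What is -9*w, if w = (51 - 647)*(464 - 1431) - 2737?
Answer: -5162355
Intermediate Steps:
w = 573595 (w = -596*(-967) - 2737 = 576332 - 2737 = 573595)
-9*w = -9*573595 = -5162355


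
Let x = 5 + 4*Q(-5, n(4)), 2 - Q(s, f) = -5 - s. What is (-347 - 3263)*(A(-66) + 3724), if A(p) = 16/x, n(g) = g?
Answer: -174825080/13 ≈ -1.3448e+7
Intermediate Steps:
Q(s, f) = 7 + s (Q(s, f) = 2 - (-5 - s) = 2 + (5 + s) = 7 + s)
x = 13 (x = 5 + 4*(7 - 5) = 5 + 4*2 = 5 + 8 = 13)
A(p) = 16/13
(-347 - 3263)*(A(-66) + 3724) = (-347 - 3263)*(16/13 + 3724) = -3610*48428/13 = -174825080/13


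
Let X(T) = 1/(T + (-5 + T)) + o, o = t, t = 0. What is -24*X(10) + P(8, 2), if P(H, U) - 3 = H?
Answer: 47/5 ≈ 9.4000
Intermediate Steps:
P(H, U) = 3 + H
o = 0
X(T) = 1/(-5 + 2*T) (X(T) = 1/(T + (-5 + T)) + 0 = 1/(-5 + 2*T) + 0 = 1/(-5 + 2*T))
-24*X(10) + P(8, 2) = -24/(-5 + 2*10) + (3 + 8) = -24/(-5 + 20) + 11 = -24/15 + 11 = -24*1/15 + 11 = -8/5 + 11 = 47/5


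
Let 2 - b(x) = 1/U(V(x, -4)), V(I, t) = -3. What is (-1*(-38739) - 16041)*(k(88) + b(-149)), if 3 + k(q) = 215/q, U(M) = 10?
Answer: 6707259/220 ≈ 30488.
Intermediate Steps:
k(q) = -3 + 215/q
b(x) = 19/10 (b(x) = 2 - 1/10 = 2 - 1*⅒ = 2 - ⅒ = 19/10)
(-1*(-38739) - 16041)*(k(88) + b(-149)) = (-1*(-38739) - 16041)*((-3 + 215/88) + 19/10) = (38739 - 16041)*((-3 + 215*(1/88)) + 19/10) = 22698*((-3 + 215/88) + 19/10) = 22698*(-49/88 + 19/10) = 22698*(591/440) = 6707259/220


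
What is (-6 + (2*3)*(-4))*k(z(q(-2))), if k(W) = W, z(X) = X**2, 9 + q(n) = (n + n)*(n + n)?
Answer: -1470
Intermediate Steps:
q(n) = -9 + 4*n**2 (q(n) = -9 + (n + n)*(n + n) = -9 + (2*n)*(2*n) = -9 + 4*n**2)
(-6 + (2*3)*(-4))*k(z(q(-2))) = (-6 + (2*3)*(-4))*(-9 + 4*(-2)**2)**2 = (-6 + 6*(-4))*(-9 + 4*4)**2 = (-6 - 24)*(-9 + 16)**2 = -30*7**2 = -30*49 = -1470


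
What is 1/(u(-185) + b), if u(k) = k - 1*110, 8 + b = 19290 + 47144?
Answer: 1/66131 ≈ 1.5122e-5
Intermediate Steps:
b = 66426 (b = -8 + (19290 + 47144) = -8 + 66434 = 66426)
u(k) = -110 + k (u(k) = k - 110 = -110 + k)
1/(u(-185) + b) = 1/((-110 - 185) + 66426) = 1/(-295 + 66426) = 1/66131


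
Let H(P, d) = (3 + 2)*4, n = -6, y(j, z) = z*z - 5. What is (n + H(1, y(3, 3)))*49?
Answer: 686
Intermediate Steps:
y(j, z) = -5 + z**2 (y(j, z) = z**2 - 5 = -5 + z**2)
H(P, d) = 20 (H(P, d) = 5*4 = 20)
(n + H(1, y(3, 3)))*49 = (-6 + 20)*49 = 14*49 = 686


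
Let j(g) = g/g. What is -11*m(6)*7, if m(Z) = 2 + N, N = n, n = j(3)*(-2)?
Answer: 0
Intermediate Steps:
j(g) = 1
n = -2 (n = 1*(-2) = -2)
N = -2
m(Z) = 0 (m(Z) = 2 - 2 = 0)
-11*m(6)*7 = -11*0*7 = 0*7 = 0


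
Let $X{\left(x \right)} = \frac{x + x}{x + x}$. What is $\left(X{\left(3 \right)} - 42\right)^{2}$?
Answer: $1681$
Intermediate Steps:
$X{\left(x \right)} = 1$ ($X{\left(x \right)} = \frac{2 x}{2 x} = 2 x \frac{1}{2 x} = 1$)
$\left(X{\left(3 \right)} - 42\right)^{2} = \left(1 - 42\right)^{2} = \left(-41\right)^{2} = 1681$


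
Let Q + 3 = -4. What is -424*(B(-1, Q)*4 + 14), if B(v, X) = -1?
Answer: -4240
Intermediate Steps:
Q = -7 (Q = -3 - 4 = -7)
-424*(B(-1, Q)*4 + 14) = -424*(-1*4 + 14) = -424*(-4 + 14) = -424*10 = -4240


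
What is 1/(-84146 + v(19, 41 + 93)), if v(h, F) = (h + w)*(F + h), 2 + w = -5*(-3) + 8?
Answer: -1/78026 ≈ -1.2816e-5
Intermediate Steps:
w = 21 (w = -2 + (-5*(-3) + 8) = -2 + (15 + 8) = -2 + 23 = 21)
v(h, F) = (21 + h)*(F + h) (v(h, F) = (h + 21)*(F + h) = (21 + h)*(F + h))
1/(-84146 + v(19, 41 + 93)) = 1/(-84146 + (19² + 21*(41 + 93) + 21*19 + (41 + 93)*19)) = 1/(-84146 + (361 + 21*134 + 399 + 134*19)) = 1/(-84146 + (361 + 2814 + 399 + 2546)) = 1/(-84146 + 6120) = 1/(-78026) = -1/78026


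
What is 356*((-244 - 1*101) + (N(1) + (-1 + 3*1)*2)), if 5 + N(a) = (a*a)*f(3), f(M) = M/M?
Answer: -122820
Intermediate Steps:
f(M) = 1
N(a) = -5 + a² (N(a) = -5 + (a*a)*1 = -5 + a²*1 = -5 + a²)
356*((-244 - 1*101) + (N(1) + (-1 + 3*1)*2)) = 356*((-244 - 1*101) + ((-5 + 1²) + (-1 + 3*1)*2)) = 356*((-244 - 101) + ((-5 + 1) + (-1 + 3)*2)) = 356*(-345 + (-4 + 2*2)) = 356*(-345 + (-4 + 4)) = 356*(-345 + 0) = 356*(-345) = -122820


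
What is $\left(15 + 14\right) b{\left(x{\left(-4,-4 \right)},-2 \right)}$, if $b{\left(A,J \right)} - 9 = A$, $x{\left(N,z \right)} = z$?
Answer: $145$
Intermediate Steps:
$b{\left(A,J \right)} = 9 + A$
$\left(15 + 14\right) b{\left(x{\left(-4,-4 \right)},-2 \right)} = \left(15 + 14\right) \left(9 - 4\right) = 29 \cdot 5 = 145$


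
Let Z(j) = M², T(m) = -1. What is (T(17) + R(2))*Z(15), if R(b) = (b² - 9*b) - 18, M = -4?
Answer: -528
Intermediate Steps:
R(b) = -18 + b² - 9*b
Z(j) = 16 (Z(j) = (-4)² = 16)
(T(17) + R(2))*Z(15) = (-1 + (-18 + 2² - 9*2))*16 = (-1 + (-18 + 4 - 18))*16 = (-1 - 32)*16 = -33*16 = -528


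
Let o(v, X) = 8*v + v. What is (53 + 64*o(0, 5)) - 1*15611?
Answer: -15558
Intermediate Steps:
o(v, X) = 9*v
(53 + 64*o(0, 5)) - 1*15611 = (53 + 64*(9*0)) - 1*15611 = (53 + 64*0) - 15611 = (53 + 0) - 15611 = 53 - 15611 = -15558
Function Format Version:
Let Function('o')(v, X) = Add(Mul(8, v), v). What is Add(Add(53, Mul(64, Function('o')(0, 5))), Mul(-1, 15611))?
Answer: -15558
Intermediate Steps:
Function('o')(v, X) = Mul(9, v)
Add(Add(53, Mul(64, Function('o')(0, 5))), Mul(-1, 15611)) = Add(Add(53, Mul(64, Mul(9, 0))), Mul(-1, 15611)) = Add(Add(53, Mul(64, 0)), -15611) = Add(Add(53, 0), -15611) = Add(53, -15611) = -15558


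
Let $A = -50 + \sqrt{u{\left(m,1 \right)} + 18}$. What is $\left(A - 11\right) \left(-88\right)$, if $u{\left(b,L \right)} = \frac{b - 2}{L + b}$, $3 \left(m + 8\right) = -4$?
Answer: $\frac{24904}{5} \approx 4980.8$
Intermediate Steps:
$m = - \frac{28}{3}$ ($m = -8 + \frac{1}{3} \left(-4\right) = -8 - \frac{4}{3} = - \frac{28}{3} \approx -9.3333$)
$u{\left(b,L \right)} = \frac{-2 + b}{L + b}$
$A = - \frac{228}{5}$ ($A = -50 + \sqrt{\frac{-2 - \frac{28}{3}}{1 - \frac{28}{3}} + 18} = -50 + \sqrt{\frac{1}{- \frac{25}{3}} \left(- \frac{34}{3}\right) + 18} = -50 + \sqrt{\left(- \frac{3}{25}\right) \left(- \frac{34}{3}\right) + 18} = -50 + \sqrt{\frac{34}{25} + 18} = -50 + \sqrt{\frac{484}{25}} = -50 + \frac{22}{5} = - \frac{228}{5} \approx -45.6$)
$\left(A - 11\right) \left(-88\right) = \left(- \frac{228}{5} - 11\right) \left(-88\right) = \left(- \frac{283}{5}\right) \left(-88\right) = \frac{24904}{5}$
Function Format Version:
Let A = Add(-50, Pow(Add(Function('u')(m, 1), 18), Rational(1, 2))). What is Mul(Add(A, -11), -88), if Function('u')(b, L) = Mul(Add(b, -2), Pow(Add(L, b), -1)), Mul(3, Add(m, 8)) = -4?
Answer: Rational(24904, 5) ≈ 4980.8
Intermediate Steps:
m = Rational(-28, 3) (m = Add(-8, Mul(Rational(1, 3), -4)) = Add(-8, Rational(-4, 3)) = Rational(-28, 3) ≈ -9.3333)
Function('u')(b, L) = Mul(Pow(Add(L, b), -1), Add(-2, b)) (Function('u')(b, L) = Mul(Add(-2, b), Pow(Add(L, b), -1)) = Mul(Pow(Add(L, b), -1), Add(-2, b)))
A = Rational(-228, 5) (A = Add(-50, Pow(Add(Mul(Pow(Add(1, Rational(-28, 3)), -1), Add(-2, Rational(-28, 3))), 18), Rational(1, 2))) = Add(-50, Pow(Add(Mul(Pow(Rational(-25, 3), -1), Rational(-34, 3)), 18), Rational(1, 2))) = Add(-50, Pow(Add(Mul(Rational(-3, 25), Rational(-34, 3)), 18), Rational(1, 2))) = Add(-50, Pow(Add(Rational(34, 25), 18), Rational(1, 2))) = Add(-50, Pow(Rational(484, 25), Rational(1, 2))) = Add(-50, Rational(22, 5)) = Rational(-228, 5) ≈ -45.600)
Mul(Add(A, -11), -88) = Mul(Add(Rational(-228, 5), -11), -88) = Mul(Rational(-283, 5), -88) = Rational(24904, 5)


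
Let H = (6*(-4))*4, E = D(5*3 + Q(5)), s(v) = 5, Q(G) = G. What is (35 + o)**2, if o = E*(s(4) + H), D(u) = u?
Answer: 3186225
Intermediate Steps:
E = 20 (E = 5*3 + 5 = 15 + 5 = 20)
H = -96 (H = -24*4 = -96)
o = -1820 (o = 20*(5 - 96) = 20*(-91) = -1820)
(35 + o)**2 = (35 - 1820)**2 = (-1785)**2 = 3186225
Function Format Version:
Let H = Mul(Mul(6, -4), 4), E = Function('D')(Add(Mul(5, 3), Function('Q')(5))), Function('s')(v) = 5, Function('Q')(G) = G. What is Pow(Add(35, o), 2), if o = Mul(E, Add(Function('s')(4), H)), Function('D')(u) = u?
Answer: 3186225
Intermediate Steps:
E = 20 (E = Add(Mul(5, 3), 5) = Add(15, 5) = 20)
H = -96 (H = Mul(-24, 4) = -96)
o = -1820 (o = Mul(20, Add(5, -96)) = Mul(20, -91) = -1820)
Pow(Add(35, o), 2) = Pow(Add(35, -1820), 2) = Pow(-1785, 2) = 3186225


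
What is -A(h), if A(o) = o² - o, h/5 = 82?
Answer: -167690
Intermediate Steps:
h = 410 (h = 5*82 = 410)
-A(h) = -410*(-1 + 410) = -410*409 = -1*167690 = -167690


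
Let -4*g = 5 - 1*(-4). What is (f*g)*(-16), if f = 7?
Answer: 252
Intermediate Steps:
g = -9/4 (g = -(5 - 1*(-4))/4 = -(5 + 4)/4 = -¼*9 = -9/4 ≈ -2.2500)
(f*g)*(-16) = (7*(-9/4))*(-16) = -63/4*(-16) = 252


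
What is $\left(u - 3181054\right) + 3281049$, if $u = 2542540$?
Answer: $2642535$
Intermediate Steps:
$\left(u - 3181054\right) + 3281049 = \left(2542540 - 3181054\right) + 3281049 = -638514 + 3281049 = 2642535$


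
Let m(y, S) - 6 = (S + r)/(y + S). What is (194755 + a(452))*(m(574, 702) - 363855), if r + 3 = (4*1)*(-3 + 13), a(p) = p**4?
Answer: -19378802399606885035/1276 ≈ -1.5187e+16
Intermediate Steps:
r = 37 (r = -3 + (4*1)*(-3 + 13) = -3 + 4*10 = -3 + 40 = 37)
m(y, S) = 6 + (37 + S)/(S + y) (m(y, S) = 6 + (S + 37)/(y + S) = 6 + (37 + S)/(S + y))
(194755 + a(452))*(m(574, 702) - 363855) = (194755 + 452**4)*((37 + 6*574 + 7*702)/(702 + 574) - 363855) = (194755 + 41740124416)*((37 + 3444 + 4914)/1276 - 363855) = 41740319171*((1/1276)*8395 - 363855) = 41740319171*(8395/1276 - 363855) = 41740319171*(-464270585/1276) = -19378802399606885035/1276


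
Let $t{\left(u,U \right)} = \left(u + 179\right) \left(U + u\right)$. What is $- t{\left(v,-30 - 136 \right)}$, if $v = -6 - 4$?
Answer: $29744$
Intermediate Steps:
$v = -10$ ($v = -6 - 4 = -10$)
$t{\left(u,U \right)} = \left(179 + u\right) \left(U + u\right)$
$- t{\left(v,-30 - 136 \right)} = - (\left(-10\right)^{2} + 179 \left(-30 - 136\right) + 179 \left(-10\right) + \left(-30 - 136\right) \left(-10\right)) = - (100 + 179 \left(-30 - 136\right) - 1790 + \left(-30 - 136\right) \left(-10\right)) = - (100 + 179 \left(-166\right) - 1790 - -1660) = - (100 - 29714 - 1790 + 1660) = \left(-1\right) \left(-29744\right) = 29744$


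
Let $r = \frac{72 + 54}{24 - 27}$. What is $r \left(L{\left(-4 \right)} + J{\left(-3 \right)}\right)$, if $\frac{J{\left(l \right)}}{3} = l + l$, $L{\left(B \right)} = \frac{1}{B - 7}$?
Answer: $\frac{8358}{11} \approx 759.82$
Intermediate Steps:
$L{\left(B \right)} = \frac{1}{-7 + B}$
$r = -42$ ($r = \frac{126}{-3} = 126 \left(- \frac{1}{3}\right) = -42$)
$J{\left(l \right)} = 6 l$ ($J{\left(l \right)} = 3 \left(l + l\right) = 3 \cdot 2 l = 6 l$)
$r \left(L{\left(-4 \right)} + J{\left(-3 \right)}\right) = - 42 \left(\frac{1}{-7 - 4} + 6 \left(-3\right)\right) = - 42 \left(\frac{1}{-11} - 18\right) = - 42 \left(- \frac{1}{11} - 18\right) = \left(-42\right) \left(- \frac{199}{11}\right) = \frac{8358}{11}$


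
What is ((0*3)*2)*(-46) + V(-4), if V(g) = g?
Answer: -4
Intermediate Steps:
((0*3)*2)*(-46) + V(-4) = ((0*3)*2)*(-46) - 4 = (0*2)*(-46) - 4 = 0*(-46) - 4 = 0 - 4 = -4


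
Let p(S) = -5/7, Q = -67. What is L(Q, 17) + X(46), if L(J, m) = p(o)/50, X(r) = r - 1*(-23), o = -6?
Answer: 4829/70 ≈ 68.986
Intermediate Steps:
X(r) = 23 + r (X(r) = r + 23 = 23 + r)
p(S) = -5/7 (p(S) = -5*1/7 = -5/7)
L(J, m) = -1/70 (L(J, m) = -5/7/50 = -5/7*1/50 = -1/70)
L(Q, 17) + X(46) = -1/70 + (23 + 46) = -1/70 + 69 = 4829/70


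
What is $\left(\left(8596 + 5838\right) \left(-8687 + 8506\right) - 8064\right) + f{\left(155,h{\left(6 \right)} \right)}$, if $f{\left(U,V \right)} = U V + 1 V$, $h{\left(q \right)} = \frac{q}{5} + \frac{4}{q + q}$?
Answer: $- \frac{13101894}{5} \approx -2.6204 \cdot 10^{6}$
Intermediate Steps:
$h{\left(q \right)} = \frac{2}{q} + \frac{q}{5}$ ($h{\left(q \right)} = q \frac{1}{5} + \frac{4}{2 q} = \frac{q}{5} + 4 \frac{1}{2 q} = \frac{q}{5} + \frac{2}{q} = \frac{2}{q} + \frac{q}{5}$)
$f{\left(U,V \right)} = V + U V$ ($f{\left(U,V \right)} = U V + V = V + U V$)
$\left(\left(8596 + 5838\right) \left(-8687 + 8506\right) - 8064\right) + f{\left(155,h{\left(6 \right)} \right)} = \left(\left(8596 + 5838\right) \left(-8687 + 8506\right) - 8064\right) + \left(\frac{2}{6} + \frac{1}{5} \cdot 6\right) \left(1 + 155\right) = \left(14434 \left(-181\right) - 8064\right) + \left(2 \cdot \frac{1}{6} + \frac{6}{5}\right) 156 = \left(-2612554 - 8064\right) + \left(\frac{1}{3} + \frac{6}{5}\right) 156 = -2620618 + \frac{23}{15} \cdot 156 = -2620618 + \frac{1196}{5} = - \frac{13101894}{5}$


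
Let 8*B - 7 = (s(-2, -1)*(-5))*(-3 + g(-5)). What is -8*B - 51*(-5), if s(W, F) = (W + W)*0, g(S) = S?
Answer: 248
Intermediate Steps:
s(W, F) = 0 (s(W, F) = (2*W)*0 = 0)
B = 7/8 (B = 7/8 + ((0*(-5))*(-3 - 5))/8 = 7/8 + (0*(-8))/8 = 7/8 + (⅛)*0 = 7/8 + 0 = 7/8 ≈ 0.87500)
-8*B - 51*(-5) = -8*7/8 - 51*(-5) = -7 - 17*(-15) = -7 + 255 = 248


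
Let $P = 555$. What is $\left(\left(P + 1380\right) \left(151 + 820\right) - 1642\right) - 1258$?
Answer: $1875985$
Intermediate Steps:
$\left(\left(P + 1380\right) \left(151 + 820\right) - 1642\right) - 1258 = \left(\left(555 + 1380\right) \left(151 + 820\right) - 1642\right) - 1258 = \left(1935 \cdot 971 - 1642\right) - 1258 = \left(1878885 - 1642\right) - 1258 = 1877243 - 1258 = 1875985$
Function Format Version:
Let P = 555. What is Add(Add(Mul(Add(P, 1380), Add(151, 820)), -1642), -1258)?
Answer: 1875985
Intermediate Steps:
Add(Add(Mul(Add(P, 1380), Add(151, 820)), -1642), -1258) = Add(Add(Mul(Add(555, 1380), Add(151, 820)), -1642), -1258) = Add(Add(Mul(1935, 971), -1642), -1258) = Add(Add(1878885, -1642), -1258) = Add(1877243, -1258) = 1875985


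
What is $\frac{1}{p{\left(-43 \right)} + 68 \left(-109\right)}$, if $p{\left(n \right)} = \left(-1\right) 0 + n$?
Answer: $- \frac{1}{7455} \approx -0.00013414$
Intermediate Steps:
$p{\left(n \right)} = n$ ($p{\left(n \right)} = 0 + n = n$)
$\frac{1}{p{\left(-43 \right)} + 68 \left(-109\right)} = \frac{1}{-43 + 68 \left(-109\right)} = \frac{1}{-43 - 7412} = \frac{1}{-7455} = - \frac{1}{7455}$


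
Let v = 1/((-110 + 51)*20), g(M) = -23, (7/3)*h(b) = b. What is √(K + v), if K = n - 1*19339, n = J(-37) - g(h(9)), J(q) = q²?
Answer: I*√6247350995/590 ≈ 133.97*I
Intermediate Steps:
h(b) = 3*b/7
n = 1392 (n = (-37)² - 1*(-23) = 1369 + 23 = 1392)
v = -1/1180 (v = 1/(-59*20) = 1/(-1180) = -1/1180 ≈ -0.00084746)
K = -17947 (K = 1392 - 1*19339 = 1392 - 19339 = -17947)
√(K + v) = √(-17947 - 1/1180) = √(-21177461/1180) = I*√6247350995/590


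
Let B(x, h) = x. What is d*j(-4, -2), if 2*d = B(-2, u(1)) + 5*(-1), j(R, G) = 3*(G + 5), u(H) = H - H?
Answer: -63/2 ≈ -31.500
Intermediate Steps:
u(H) = 0
j(R, G) = 15 + 3*G (j(R, G) = 3*(5 + G) = 15 + 3*G)
d = -7/2 (d = (-2 + 5*(-1))/2 = (-2 - 5)/2 = (1/2)*(-7) = -7/2 ≈ -3.5000)
d*j(-4, -2) = -7*(15 + 3*(-2))/2 = -7*(15 - 6)/2 = -7/2*9 = -63/2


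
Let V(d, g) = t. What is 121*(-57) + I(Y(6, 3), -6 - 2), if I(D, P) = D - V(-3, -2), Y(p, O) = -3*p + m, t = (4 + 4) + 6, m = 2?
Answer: -6927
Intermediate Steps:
t = 14 (t = 8 + 6 = 14)
V(d, g) = 14
Y(p, O) = 2 - 3*p (Y(p, O) = -3*p + 2 = 2 - 3*p)
I(D, P) = -14 + D (I(D, P) = D - 1*14 = D - 14 = -14 + D)
121*(-57) + I(Y(6, 3), -6 - 2) = 121*(-57) + (-14 + (2 - 3*6)) = -6897 + (-14 + (2 - 18)) = -6897 + (-14 - 16) = -6897 - 30 = -6927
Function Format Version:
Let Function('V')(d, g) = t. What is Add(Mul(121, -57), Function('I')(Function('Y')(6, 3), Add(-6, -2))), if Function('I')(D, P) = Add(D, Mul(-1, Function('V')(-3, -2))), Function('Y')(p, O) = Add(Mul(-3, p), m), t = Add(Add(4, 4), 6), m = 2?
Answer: -6927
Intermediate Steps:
t = 14 (t = Add(8, 6) = 14)
Function('V')(d, g) = 14
Function('Y')(p, O) = Add(2, Mul(-3, p)) (Function('Y')(p, O) = Add(Mul(-3, p), 2) = Add(2, Mul(-3, p)))
Function('I')(D, P) = Add(-14, D) (Function('I')(D, P) = Add(D, Mul(-1, 14)) = Add(D, -14) = Add(-14, D))
Add(Mul(121, -57), Function('I')(Function('Y')(6, 3), Add(-6, -2))) = Add(Mul(121, -57), Add(-14, Add(2, Mul(-3, 6)))) = Add(-6897, Add(-14, Add(2, -18))) = Add(-6897, Add(-14, -16)) = Add(-6897, -30) = -6927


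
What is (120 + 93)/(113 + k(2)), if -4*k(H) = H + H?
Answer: 213/112 ≈ 1.9018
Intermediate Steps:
k(H) = -H/2 (k(H) = -(H + H)/4 = -H/2)
(120 + 93)/(113 + k(2)) = (120 + 93)/(113 - ½*2) = 213/(113 - 1) = 213/112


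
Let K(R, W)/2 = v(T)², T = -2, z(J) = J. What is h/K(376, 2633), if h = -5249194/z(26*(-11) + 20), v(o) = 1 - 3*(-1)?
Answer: 2624597/4256 ≈ 616.68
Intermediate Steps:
v(o) = 4 (v(o) = 1 + 3 = 4)
K(R, W) = 32 (K(R, W) = 2*4² = 2*16 = 32)
h = 2624597/133 (h = -5249194/(26*(-11) + 20) = -5249194/(-286 + 20) = -5249194/(-266) = -5249194*(-1/266) = 2624597/133 ≈ 19734.)
h/K(376, 2633) = (2624597/133)/32 = (2624597/133)*(1/32) = 2624597/4256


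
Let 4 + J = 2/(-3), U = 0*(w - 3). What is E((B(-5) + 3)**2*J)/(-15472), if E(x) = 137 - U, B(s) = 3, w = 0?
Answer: -137/15472 ≈ -0.0088547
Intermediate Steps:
U = 0 (U = 0*(0 - 3) = 0*(-3) = 0)
J = -14/3 (J = -4 + 2/(-3) = -4 + 2*(-1/3) = -4 - 2/3 = -14/3 ≈ -4.6667)
E(x) = 137 (E(x) = 137 - 1*0 = 137 + 0 = 137)
E((B(-5) + 3)**2*J)/(-15472) = 137/(-15472) = 137*(-1/15472) = -137/15472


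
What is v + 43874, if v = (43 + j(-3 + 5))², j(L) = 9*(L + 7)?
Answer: 59250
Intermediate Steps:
j(L) = 63 + 9*L (j(L) = 9*(7 + L) = 63 + 9*L)
v = 15376 (v = (43 + (63 + 9*(-3 + 5)))² = (43 + (63 + 9*2))² = (43 + (63 + 18))² = (43 + 81)² = 124² = 15376)
v + 43874 = 15376 + 43874 = 59250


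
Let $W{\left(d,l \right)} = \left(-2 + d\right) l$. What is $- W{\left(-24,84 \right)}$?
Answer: $2184$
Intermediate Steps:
$W{\left(d,l \right)} = l \left(-2 + d\right)$
$- W{\left(-24,84 \right)} = - 84 \left(-2 - 24\right) = - 84 \left(-26\right) = \left(-1\right) \left(-2184\right) = 2184$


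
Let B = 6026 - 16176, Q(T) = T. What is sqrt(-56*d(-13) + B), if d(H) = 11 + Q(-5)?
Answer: 7*I*sqrt(214) ≈ 102.4*I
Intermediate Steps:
B = -10150
d(H) = 6 (d(H) = 11 - 5 = 6)
sqrt(-56*d(-13) + B) = sqrt(-56*6 - 10150) = sqrt(-336 - 10150) = sqrt(-10486) = 7*I*sqrt(214)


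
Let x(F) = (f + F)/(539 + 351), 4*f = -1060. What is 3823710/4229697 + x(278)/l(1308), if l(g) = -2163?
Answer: 2453618141213/2714154267930 ≈ 0.90401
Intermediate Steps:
f = -265 (f = (¼)*(-1060) = -265)
x(F) = -53/178 + F/890 (x(F) = (-265 + F)/(539 + 351) = (-265 + F)/890 = (-265 + F)*(1/890) = -53/178 + F/890)
3823710/4229697 + x(278)/l(1308) = 3823710/4229697 + (-53/178 + (1/890)*278)/(-2163) = 3823710*(1/4229697) + (-53/178 + 139/445)*(-1/2163) = 1274570/1409899 + (13/890)*(-1/2163) = 1274570/1409899 - 13/1925070 = 2453618141213/2714154267930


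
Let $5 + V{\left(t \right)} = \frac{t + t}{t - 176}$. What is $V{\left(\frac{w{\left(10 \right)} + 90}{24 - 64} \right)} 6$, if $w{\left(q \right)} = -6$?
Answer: $- \frac{53178}{1781} \approx -29.859$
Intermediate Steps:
$V{\left(t \right)} = -5 + \frac{2 t}{-176 + t}$ ($V{\left(t \right)} = -5 + \frac{t + t}{t - 176} = -5 + \frac{2 t}{-176 + t}$)
$V{\left(\frac{w{\left(10 \right)} + 90}{24 - 64} \right)} 6 = \frac{880 - 3 \frac{-6 + 90}{24 - 64}}{-176 + \frac{-6 + 90}{24 - 64}} \cdot 6 = \frac{880 - 3 \frac{84}{-40}}{-176 + \frac{84}{-40}} \cdot 6 = \frac{880 - 3 \cdot 84 \left(- \frac{1}{40}\right)}{-176 + 84 \left(- \frac{1}{40}\right)} 6 = \frac{880 - - \frac{63}{10}}{-176 - \frac{21}{10}} \cdot 6 = \frac{880 + \frac{63}{10}}{- \frac{1781}{10}} \cdot 6 = \left(- \frac{10}{1781}\right) \frac{8863}{10} \cdot 6 = \left(- \frac{8863}{1781}\right) 6 = - \frac{53178}{1781}$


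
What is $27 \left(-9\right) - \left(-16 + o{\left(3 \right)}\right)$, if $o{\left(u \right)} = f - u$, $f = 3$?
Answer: $-227$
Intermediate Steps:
$o{\left(u \right)} = 3 - u$
$27 \left(-9\right) - \left(-16 + o{\left(3 \right)}\right) = 27 \left(-9\right) + \left(16 - \left(3 - 3\right)\right) = -243 + \left(16 - \left(3 - 3\right)\right) = -243 + \left(16 - 0\right) = -243 + \left(16 + 0\right) = -243 + 16 = -227$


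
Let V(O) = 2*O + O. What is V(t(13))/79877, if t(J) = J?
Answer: 39/79877 ≈ 0.00048825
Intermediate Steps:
V(O) = 3*O
V(t(13))/79877 = (3*13)/79877 = 39*(1/79877) = 39/79877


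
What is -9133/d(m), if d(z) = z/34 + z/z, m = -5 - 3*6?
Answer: -310522/11 ≈ -28229.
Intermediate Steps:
m = -23 (m = -5 - 18 = -23)
d(z) = 1 + z/34 (d(z) = z*(1/34) + 1 = z/34 + 1 = 1 + z/34)
-9133/d(m) = -9133/(1 + (1/34)*(-23)) = -9133/(1 - 23/34) = -9133/11/34 = -9133*34/11 = -310522/11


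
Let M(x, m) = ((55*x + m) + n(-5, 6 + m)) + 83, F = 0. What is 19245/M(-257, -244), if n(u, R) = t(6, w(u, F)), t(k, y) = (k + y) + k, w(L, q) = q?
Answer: -19245/14284 ≈ -1.3473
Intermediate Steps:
t(k, y) = y + 2*k
n(u, R) = 12 (n(u, R) = 0 + 2*6 = 0 + 12 = 12)
M(x, m) = 95 + m + 55*x (M(x, m) = ((55*x + m) + 12) + 83 = ((m + 55*x) + 12) + 83 = (12 + m + 55*x) + 83 = 95 + m + 55*x)
19245/M(-257, -244) = 19245/(95 - 244 + 55*(-257)) = 19245/(95 - 244 - 14135) = 19245/(-14284) = 19245*(-1/14284) = -19245/14284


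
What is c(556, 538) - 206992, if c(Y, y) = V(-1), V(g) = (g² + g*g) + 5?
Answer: -206985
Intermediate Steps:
V(g) = 5 + 2*g² (V(g) = (g² + g²) + 5 = 2*g² + 5 = 5 + 2*g²)
c(Y, y) = 7 (c(Y, y) = 5 + 2*(-1)² = 5 + 2*1 = 5 + 2 = 7)
c(556, 538) - 206992 = 7 - 206992 = -206985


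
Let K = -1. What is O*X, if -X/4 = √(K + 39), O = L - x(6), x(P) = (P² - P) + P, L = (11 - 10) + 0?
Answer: 140*√38 ≈ 863.02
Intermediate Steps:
L = 1 (L = 1 + 0 = 1)
x(P) = P²
O = -35 (O = 1 - 1*6² = 1 - 1*36 = 1 - 36 = -35)
X = -4*√38 (X = -4*√(-1 + 39) = -4*√38 ≈ -24.658)
O*X = -(-140)*√38 = 140*√38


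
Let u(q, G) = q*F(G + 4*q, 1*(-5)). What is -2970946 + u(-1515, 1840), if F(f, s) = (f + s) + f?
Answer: 9823229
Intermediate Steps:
F(f, s) = s + 2*f
u(q, G) = q*(-5 + 2*G + 8*q) (u(q, G) = q*(1*(-5) + 2*(G + 4*q)) = q*(-5 + (2*G + 8*q)) = q*(-5 + 2*G + 8*q))
-2970946 + u(-1515, 1840) = -2970946 - 1515*(-5 + 2*1840 + 8*(-1515)) = -2970946 - 1515*(-5 + 3680 - 12120) = -2970946 - 1515*(-8445) = -2970946 + 12794175 = 9823229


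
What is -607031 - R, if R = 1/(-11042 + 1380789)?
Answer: -831478891158/1369747 ≈ -6.0703e+5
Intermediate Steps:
R = 1/1369747 ≈ 7.3006e-7
-607031 - R = -607031 - 1*1/1369747 = -607031 - 1/1369747 = -831478891158/1369747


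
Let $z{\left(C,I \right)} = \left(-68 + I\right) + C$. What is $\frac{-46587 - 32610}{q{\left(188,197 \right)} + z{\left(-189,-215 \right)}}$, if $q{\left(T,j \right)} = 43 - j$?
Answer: $\frac{79197}{626} \approx 126.51$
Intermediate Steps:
$z{\left(C,I \right)} = -68 + C + I$
$\frac{-46587 - 32610}{q{\left(188,197 \right)} + z{\left(-189,-215 \right)}} = \frac{-46587 - 32610}{\left(43 - 197\right) - 472} = - \frac{79197}{\left(43 - 197\right) - 472} = - \frac{79197}{-154 - 472} = - \frac{79197}{-626} = \left(-79197\right) \left(- \frac{1}{626}\right) = \frac{79197}{626}$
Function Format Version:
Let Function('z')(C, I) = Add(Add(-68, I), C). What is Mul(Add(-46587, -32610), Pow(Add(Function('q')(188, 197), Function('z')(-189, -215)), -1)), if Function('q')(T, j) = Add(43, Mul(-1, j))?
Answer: Rational(79197, 626) ≈ 126.51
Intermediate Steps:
Function('z')(C, I) = Add(-68, C, I)
Mul(Add(-46587, -32610), Pow(Add(Function('q')(188, 197), Function('z')(-189, -215)), -1)) = Mul(Add(-46587, -32610), Pow(Add(Add(43, Mul(-1, 197)), Add(-68, -189, -215)), -1)) = Mul(-79197, Pow(Add(Add(43, -197), -472), -1)) = Mul(-79197, Pow(Add(-154, -472), -1)) = Mul(-79197, Pow(-626, -1)) = Mul(-79197, Rational(-1, 626)) = Rational(79197, 626)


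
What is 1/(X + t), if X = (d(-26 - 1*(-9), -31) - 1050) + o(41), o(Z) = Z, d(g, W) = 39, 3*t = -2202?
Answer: -1/1704 ≈ -0.00058685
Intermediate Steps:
t = -734 (t = (1/3)*(-2202) = -734)
X = -970 (X = (39 - 1050) + 41 = -1011 + 41 = -970)
1/(X + t) = 1/(-970 - 734) = 1/(-1704) = -1/1704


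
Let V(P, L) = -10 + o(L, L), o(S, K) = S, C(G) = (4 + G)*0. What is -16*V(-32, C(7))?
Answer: 160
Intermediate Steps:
C(G) = 0
V(P, L) = -10 + L
-16*V(-32, C(7)) = -16*(-10 + 0) = -16*(-10) = 160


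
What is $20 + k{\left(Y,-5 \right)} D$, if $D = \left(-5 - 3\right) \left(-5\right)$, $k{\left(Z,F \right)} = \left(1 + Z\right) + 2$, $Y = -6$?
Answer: $-100$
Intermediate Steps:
$k{\left(Z,F \right)} = 3 + Z$
$D = 40$ ($D = \left(-8\right) \left(-5\right) = 40$)
$20 + k{\left(Y,-5 \right)} D = 20 + \left(3 - 6\right) 40 = 20 - 120 = -100$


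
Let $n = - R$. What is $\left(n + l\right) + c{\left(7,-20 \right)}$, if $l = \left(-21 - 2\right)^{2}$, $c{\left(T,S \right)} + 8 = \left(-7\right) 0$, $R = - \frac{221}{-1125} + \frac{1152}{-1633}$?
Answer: $\frac{958077232}{1837125} \approx 521.51$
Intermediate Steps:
$R = - \frac{935107}{1837125}$ ($R = \left(-221\right) \left(- \frac{1}{1125}\right) + 1152 \left(- \frac{1}{1633}\right) = \frac{221}{1125} - \frac{1152}{1633} = - \frac{935107}{1837125} \approx -0.50901$)
$c{\left(T,S \right)} = -8$ ($c{\left(T,S \right)} = -8 - 0 = -8 + 0 = -8$)
$n = \frac{935107}{1837125}$ ($n = \left(-1\right) \left(- \frac{935107}{1837125}\right) = \frac{935107}{1837125} \approx 0.50901$)
$l = 529$ ($l = \left(-23\right)^{2} = 529$)
$\left(n + l\right) + c{\left(7,-20 \right)} = \left(\frac{935107}{1837125} + 529\right) - 8 = \frac{972774232}{1837125} - 8 = \frac{958077232}{1837125}$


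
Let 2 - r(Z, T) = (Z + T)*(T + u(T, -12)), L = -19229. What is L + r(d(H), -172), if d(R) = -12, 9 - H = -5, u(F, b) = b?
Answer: -53083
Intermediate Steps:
H = 14 (H = 9 - 1*(-5) = 9 + 5 = 14)
r(Z, T) = 2 - (-12 + T)*(T + Z) (r(Z, T) = 2 - (Z + T)*(T - 12) = 2 - (T + Z)*(-12 + T) = 2 - (-12 + T)*(T + Z))
L + r(d(H), -172) = -19229 + (2 - 1*(-172)² + 12*(-172) + 12*(-12) - 1*(-172)*(-12)) = -19229 + (2 - 1*29584 - 2064 - 144 - 2064) = -19229 + (2 - 29584 - 2064 - 144 - 2064) = -19229 - 33854 = -53083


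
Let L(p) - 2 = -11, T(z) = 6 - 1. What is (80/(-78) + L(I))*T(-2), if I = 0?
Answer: -1955/39 ≈ -50.128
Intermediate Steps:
T(z) = 5
L(p) = -9 (L(p) = 2 - 11 = -9)
(80/(-78) + L(I))*T(-2) = (80/(-78) - 9)*5 = (80*(-1/78) - 9)*5 = (-40/39 - 9)*5 = -391/39*5 = -1955/39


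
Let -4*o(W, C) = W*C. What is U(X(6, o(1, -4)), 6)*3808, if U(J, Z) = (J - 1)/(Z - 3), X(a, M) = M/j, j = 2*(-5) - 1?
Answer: -15232/11 ≈ -1384.7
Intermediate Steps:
o(W, C) = -C*W/4 (o(W, C) = -W*C/4 = -C*W/4)
j = -11 (j = -10 - 1 = -11)
X(a, M) = -M/11 (X(a, M) = M/(-11) = M*(-1/11) = -M/11)
U(J, Z) = (-1 + J)/(-3 + Z)
U(X(6, o(1, -4)), 6)*3808 = ((-1 - (-1)*(-4)/44)/(-3 + 6))*3808 = ((-1 - 1/11*1)/3)*3808 = ((-1 - 1/11)/3)*3808 = ((⅓)*(-12/11))*3808 = -4/11*3808 = -15232/11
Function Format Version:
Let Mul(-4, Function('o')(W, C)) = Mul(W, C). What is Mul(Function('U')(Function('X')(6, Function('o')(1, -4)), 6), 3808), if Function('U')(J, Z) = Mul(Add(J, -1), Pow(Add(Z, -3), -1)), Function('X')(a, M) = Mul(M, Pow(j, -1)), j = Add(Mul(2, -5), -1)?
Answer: Rational(-15232, 11) ≈ -1384.7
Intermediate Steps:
Function('o')(W, C) = Mul(Rational(-1, 4), C, W) (Function('o')(W, C) = Mul(Rational(-1, 4), Mul(W, C)) = Mul(Rational(-1, 4), Mul(C, W)) = Mul(Rational(-1, 4), C, W))
j = -11 (j = Add(-10, -1) = -11)
Function('X')(a, M) = Mul(Rational(-1, 11), M) (Function('X')(a, M) = Mul(M, Pow(-11, -1)) = Mul(M, Rational(-1, 11)) = Mul(Rational(-1, 11), M))
Function('U')(J, Z) = Mul(Pow(Add(-3, Z), -1), Add(-1, J)) (Function('U')(J, Z) = Mul(Add(-1, J), Pow(Add(-3, Z), -1)) = Mul(Pow(Add(-3, Z), -1), Add(-1, J)))
Mul(Function('U')(Function('X')(6, Function('o')(1, -4)), 6), 3808) = Mul(Mul(Pow(Add(-3, 6), -1), Add(-1, Mul(Rational(-1, 11), Mul(Rational(-1, 4), -4, 1)))), 3808) = Mul(Mul(Pow(3, -1), Add(-1, Mul(Rational(-1, 11), 1))), 3808) = Mul(Mul(Rational(1, 3), Add(-1, Rational(-1, 11))), 3808) = Mul(Mul(Rational(1, 3), Rational(-12, 11)), 3808) = Mul(Rational(-4, 11), 3808) = Rational(-15232, 11)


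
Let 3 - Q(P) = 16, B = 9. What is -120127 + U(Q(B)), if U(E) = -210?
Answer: -120337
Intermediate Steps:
Q(P) = -13 (Q(P) = 3 - 1*16 = 3 - 16 = -13)
-120127 + U(Q(B)) = -120127 - 210 = -120337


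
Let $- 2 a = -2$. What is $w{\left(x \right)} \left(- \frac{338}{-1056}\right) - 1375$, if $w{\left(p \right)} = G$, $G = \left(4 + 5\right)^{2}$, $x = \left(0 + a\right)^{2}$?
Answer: $- \frac{237437}{176} \approx -1349.1$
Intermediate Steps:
$a = 1$ ($a = \left(- \frac{1}{2}\right) \left(-2\right) = 1$)
$x = 1$ ($x = \left(0 + 1\right)^{2} = 1^{2} = 1$)
$G = 81$ ($G = 9^{2} = 81$)
$w{\left(p \right)} = 81$
$w{\left(x \right)} \left(- \frac{338}{-1056}\right) - 1375 = 81 \left(- \frac{338}{-1056}\right) - 1375 = 81 \left(\left(-338\right) \left(- \frac{1}{1056}\right)\right) - 1375 = 81 \cdot \frac{169}{528} - 1375 = \frac{4563}{176} - 1375 = - \frac{237437}{176}$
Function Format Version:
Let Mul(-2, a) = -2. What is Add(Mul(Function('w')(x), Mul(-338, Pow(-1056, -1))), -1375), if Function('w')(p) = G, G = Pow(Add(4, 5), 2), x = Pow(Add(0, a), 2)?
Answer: Rational(-237437, 176) ≈ -1349.1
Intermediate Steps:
a = 1 (a = Mul(Rational(-1, 2), -2) = 1)
x = 1 (x = Pow(Add(0, 1), 2) = Pow(1, 2) = 1)
G = 81 (G = Pow(9, 2) = 81)
Function('w')(p) = 81
Add(Mul(Function('w')(x), Mul(-338, Pow(-1056, -1))), -1375) = Add(Mul(81, Mul(-338, Pow(-1056, -1))), -1375) = Add(Mul(81, Mul(-338, Rational(-1, 1056))), -1375) = Add(Mul(81, Rational(169, 528)), -1375) = Add(Rational(4563, 176), -1375) = Rational(-237437, 176)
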